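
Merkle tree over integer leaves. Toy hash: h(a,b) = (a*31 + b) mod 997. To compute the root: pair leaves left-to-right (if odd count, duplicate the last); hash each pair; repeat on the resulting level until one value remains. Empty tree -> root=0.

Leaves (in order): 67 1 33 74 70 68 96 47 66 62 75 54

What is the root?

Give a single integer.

Answer: 332

Derivation:
L0: [67, 1, 33, 74, 70, 68, 96, 47, 66, 62, 75, 54]
L1: h(67,1)=(67*31+1)%997=84 h(33,74)=(33*31+74)%997=100 h(70,68)=(70*31+68)%997=244 h(96,47)=(96*31+47)%997=32 h(66,62)=(66*31+62)%997=114 h(75,54)=(75*31+54)%997=385 -> [84, 100, 244, 32, 114, 385]
L2: h(84,100)=(84*31+100)%997=710 h(244,32)=(244*31+32)%997=617 h(114,385)=(114*31+385)%997=928 -> [710, 617, 928]
L3: h(710,617)=(710*31+617)%997=693 h(928,928)=(928*31+928)%997=783 -> [693, 783]
L4: h(693,783)=(693*31+783)%997=332 -> [332]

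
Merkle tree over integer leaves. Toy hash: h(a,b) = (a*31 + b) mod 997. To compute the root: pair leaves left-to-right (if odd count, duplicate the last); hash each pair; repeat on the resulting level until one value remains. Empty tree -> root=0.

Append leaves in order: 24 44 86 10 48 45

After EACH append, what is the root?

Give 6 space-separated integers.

After append 24 (leaves=[24]):
  L0: [24]
  root=24
After append 44 (leaves=[24, 44]):
  L0: [24, 44]
  L1: h(24,44)=(24*31+44)%997=788 -> [788]
  root=788
After append 86 (leaves=[24, 44, 86]):
  L0: [24, 44, 86]
  L1: h(24,44)=(24*31+44)%997=788 h(86,86)=(86*31+86)%997=758 -> [788, 758]
  L2: h(788,758)=(788*31+758)%997=261 -> [261]
  root=261
After append 10 (leaves=[24, 44, 86, 10]):
  L0: [24, 44, 86, 10]
  L1: h(24,44)=(24*31+44)%997=788 h(86,10)=(86*31+10)%997=682 -> [788, 682]
  L2: h(788,682)=(788*31+682)%997=185 -> [185]
  root=185
After append 48 (leaves=[24, 44, 86, 10, 48]):
  L0: [24, 44, 86, 10, 48]
  L1: h(24,44)=(24*31+44)%997=788 h(86,10)=(86*31+10)%997=682 h(48,48)=(48*31+48)%997=539 -> [788, 682, 539]
  L2: h(788,682)=(788*31+682)%997=185 h(539,539)=(539*31+539)%997=299 -> [185, 299]
  L3: h(185,299)=(185*31+299)%997=52 -> [52]
  root=52
After append 45 (leaves=[24, 44, 86, 10, 48, 45]):
  L0: [24, 44, 86, 10, 48, 45]
  L1: h(24,44)=(24*31+44)%997=788 h(86,10)=(86*31+10)%997=682 h(48,45)=(48*31+45)%997=536 -> [788, 682, 536]
  L2: h(788,682)=(788*31+682)%997=185 h(536,536)=(536*31+536)%997=203 -> [185, 203]
  L3: h(185,203)=(185*31+203)%997=953 -> [953]
  root=953

Answer: 24 788 261 185 52 953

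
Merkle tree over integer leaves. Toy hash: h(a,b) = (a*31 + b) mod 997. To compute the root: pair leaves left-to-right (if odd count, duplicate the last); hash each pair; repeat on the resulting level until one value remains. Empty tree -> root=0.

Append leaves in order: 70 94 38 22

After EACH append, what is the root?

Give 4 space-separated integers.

After append 70 (leaves=[70]):
  L0: [70]
  root=70
After append 94 (leaves=[70, 94]):
  L0: [70, 94]
  L1: h(70,94)=(70*31+94)%997=270 -> [270]
  root=270
After append 38 (leaves=[70, 94, 38]):
  L0: [70, 94, 38]
  L1: h(70,94)=(70*31+94)%997=270 h(38,38)=(38*31+38)%997=219 -> [270, 219]
  L2: h(270,219)=(270*31+219)%997=613 -> [613]
  root=613
After append 22 (leaves=[70, 94, 38, 22]):
  L0: [70, 94, 38, 22]
  L1: h(70,94)=(70*31+94)%997=270 h(38,22)=(38*31+22)%997=203 -> [270, 203]
  L2: h(270,203)=(270*31+203)%997=597 -> [597]
  root=597

Answer: 70 270 613 597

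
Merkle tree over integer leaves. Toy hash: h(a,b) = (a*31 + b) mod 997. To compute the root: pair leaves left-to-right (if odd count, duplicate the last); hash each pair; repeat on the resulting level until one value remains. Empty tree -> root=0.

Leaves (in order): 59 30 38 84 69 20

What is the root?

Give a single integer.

L0: [59, 30, 38, 84, 69, 20]
L1: h(59,30)=(59*31+30)%997=862 h(38,84)=(38*31+84)%997=265 h(69,20)=(69*31+20)%997=165 -> [862, 265, 165]
L2: h(862,265)=(862*31+265)%997=68 h(165,165)=(165*31+165)%997=295 -> [68, 295]
L3: h(68,295)=(68*31+295)%997=409 -> [409]

Answer: 409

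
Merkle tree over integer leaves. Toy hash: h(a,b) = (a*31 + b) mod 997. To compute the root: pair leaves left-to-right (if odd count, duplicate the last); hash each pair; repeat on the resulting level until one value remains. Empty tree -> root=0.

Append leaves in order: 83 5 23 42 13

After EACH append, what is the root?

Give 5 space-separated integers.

After append 83 (leaves=[83]):
  L0: [83]
  root=83
After append 5 (leaves=[83, 5]):
  L0: [83, 5]
  L1: h(83,5)=(83*31+5)%997=584 -> [584]
  root=584
After append 23 (leaves=[83, 5, 23]):
  L0: [83, 5, 23]
  L1: h(83,5)=(83*31+5)%997=584 h(23,23)=(23*31+23)%997=736 -> [584, 736]
  L2: h(584,736)=(584*31+736)%997=894 -> [894]
  root=894
After append 42 (leaves=[83, 5, 23, 42]):
  L0: [83, 5, 23, 42]
  L1: h(83,5)=(83*31+5)%997=584 h(23,42)=(23*31+42)%997=755 -> [584, 755]
  L2: h(584,755)=(584*31+755)%997=913 -> [913]
  root=913
After append 13 (leaves=[83, 5, 23, 42, 13]):
  L0: [83, 5, 23, 42, 13]
  L1: h(83,5)=(83*31+5)%997=584 h(23,42)=(23*31+42)%997=755 h(13,13)=(13*31+13)%997=416 -> [584, 755, 416]
  L2: h(584,755)=(584*31+755)%997=913 h(416,416)=(416*31+416)%997=351 -> [913, 351]
  L3: h(913,351)=(913*31+351)%997=738 -> [738]
  root=738

Answer: 83 584 894 913 738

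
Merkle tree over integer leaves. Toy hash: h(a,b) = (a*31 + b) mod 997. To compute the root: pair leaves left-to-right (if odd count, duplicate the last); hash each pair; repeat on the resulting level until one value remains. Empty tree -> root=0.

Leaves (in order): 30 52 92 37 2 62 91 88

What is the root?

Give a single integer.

Answer: 143

Derivation:
L0: [30, 52, 92, 37, 2, 62, 91, 88]
L1: h(30,52)=(30*31+52)%997=982 h(92,37)=(92*31+37)%997=895 h(2,62)=(2*31+62)%997=124 h(91,88)=(91*31+88)%997=915 -> [982, 895, 124, 915]
L2: h(982,895)=(982*31+895)%997=430 h(124,915)=(124*31+915)%997=771 -> [430, 771]
L3: h(430,771)=(430*31+771)%997=143 -> [143]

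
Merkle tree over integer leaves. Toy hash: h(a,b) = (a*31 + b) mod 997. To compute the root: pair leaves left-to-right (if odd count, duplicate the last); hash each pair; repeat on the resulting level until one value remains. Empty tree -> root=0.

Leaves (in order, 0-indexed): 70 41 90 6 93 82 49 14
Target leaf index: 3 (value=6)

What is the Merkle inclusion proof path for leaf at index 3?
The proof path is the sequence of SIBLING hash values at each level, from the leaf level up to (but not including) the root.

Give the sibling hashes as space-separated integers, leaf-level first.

L0 (leaves): [70, 41, 90, 6, 93, 82, 49, 14], target index=3
L1: h(70,41)=(70*31+41)%997=217 [pair 0] h(90,6)=(90*31+6)%997=802 [pair 1] h(93,82)=(93*31+82)%997=971 [pair 2] h(49,14)=(49*31+14)%997=536 [pair 3] -> [217, 802, 971, 536]
  Sibling for proof at L0: 90
L2: h(217,802)=(217*31+802)%997=550 [pair 0] h(971,536)=(971*31+536)%997=727 [pair 1] -> [550, 727]
  Sibling for proof at L1: 217
L3: h(550,727)=(550*31+727)%997=828 [pair 0] -> [828]
  Sibling for proof at L2: 727
Root: 828
Proof path (sibling hashes from leaf to root): [90, 217, 727]

Answer: 90 217 727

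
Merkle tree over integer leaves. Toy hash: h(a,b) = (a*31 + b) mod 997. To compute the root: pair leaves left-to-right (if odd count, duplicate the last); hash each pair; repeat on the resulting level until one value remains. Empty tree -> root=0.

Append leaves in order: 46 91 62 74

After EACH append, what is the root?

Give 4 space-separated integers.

Answer: 46 520 158 170

Derivation:
After append 46 (leaves=[46]):
  L0: [46]
  root=46
After append 91 (leaves=[46, 91]):
  L0: [46, 91]
  L1: h(46,91)=(46*31+91)%997=520 -> [520]
  root=520
After append 62 (leaves=[46, 91, 62]):
  L0: [46, 91, 62]
  L1: h(46,91)=(46*31+91)%997=520 h(62,62)=(62*31+62)%997=987 -> [520, 987]
  L2: h(520,987)=(520*31+987)%997=158 -> [158]
  root=158
After append 74 (leaves=[46, 91, 62, 74]):
  L0: [46, 91, 62, 74]
  L1: h(46,91)=(46*31+91)%997=520 h(62,74)=(62*31+74)%997=2 -> [520, 2]
  L2: h(520,2)=(520*31+2)%997=170 -> [170]
  root=170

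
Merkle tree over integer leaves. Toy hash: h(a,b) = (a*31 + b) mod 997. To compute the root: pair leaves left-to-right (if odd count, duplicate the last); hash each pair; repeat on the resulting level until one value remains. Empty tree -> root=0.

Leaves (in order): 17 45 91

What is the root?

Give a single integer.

L0: [17, 45, 91]
L1: h(17,45)=(17*31+45)%997=572 h(91,91)=(91*31+91)%997=918 -> [572, 918]
L2: h(572,918)=(572*31+918)%997=704 -> [704]

Answer: 704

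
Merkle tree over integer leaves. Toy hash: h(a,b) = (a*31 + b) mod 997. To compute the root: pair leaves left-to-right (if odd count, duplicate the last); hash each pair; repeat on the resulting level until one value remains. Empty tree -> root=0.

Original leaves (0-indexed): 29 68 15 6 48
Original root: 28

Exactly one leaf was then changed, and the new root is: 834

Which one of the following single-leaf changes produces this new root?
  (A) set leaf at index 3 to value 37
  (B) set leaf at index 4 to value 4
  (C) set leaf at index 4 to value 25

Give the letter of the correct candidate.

Original leaves: [29, 68, 15, 6, 48]
Target new root: 834
Try each candidate change and compute the resulting root:
Candidate A: set leaf[3] = 37 -> leaves = [29, 68, 15, 37, 48]
  L0: [29, 68, 15, 37, 48]
  L1: h(29,68)=(29*31+68)%997=967 h(15,37)=(15*31+37)%997=502 h(48,48)=(48*31+48)%997=539 -> [967, 502, 539]
  L2: h(967,502)=(967*31+502)%997=569 h(539,539)=(539*31+539)%997=299 -> [569, 299]
  L3: h(569,299)=(569*31+299)%997=989 -> [989]
  root = 989 != target 834
Candidate B: set leaf[4] = 4 -> leaves = [29, 68, 15, 6, 4]
  L0: [29, 68, 15, 6, 4]
  L1: h(29,68)=(29*31+68)%997=967 h(15,6)=(15*31+6)%997=471 h(4,4)=(4*31+4)%997=128 -> [967, 471, 128]
  L2: h(967,471)=(967*31+471)%997=538 h(128,128)=(128*31+128)%997=108 -> [538, 108]
  L3: h(538,108)=(538*31+108)%997=834 -> [834]
  root = 834 == target 834  ** MATCH **
Candidate C: set leaf[4] = 25 -> leaves = [29, 68, 15, 6, 25]
  L0: [29, 68, 15, 6, 25]
  L1: h(29,68)=(29*31+68)%997=967 h(15,6)=(15*31+6)%997=471 h(25,25)=(25*31+25)%997=800 -> [967, 471, 800]
  L2: h(967,471)=(967*31+471)%997=538 h(800,800)=(800*31+800)%997=675 -> [538, 675]
  L3: h(538,675)=(538*31+675)%997=404 -> [404]
  root = 404 != target 834
Candidate B produces the target root.

Answer: B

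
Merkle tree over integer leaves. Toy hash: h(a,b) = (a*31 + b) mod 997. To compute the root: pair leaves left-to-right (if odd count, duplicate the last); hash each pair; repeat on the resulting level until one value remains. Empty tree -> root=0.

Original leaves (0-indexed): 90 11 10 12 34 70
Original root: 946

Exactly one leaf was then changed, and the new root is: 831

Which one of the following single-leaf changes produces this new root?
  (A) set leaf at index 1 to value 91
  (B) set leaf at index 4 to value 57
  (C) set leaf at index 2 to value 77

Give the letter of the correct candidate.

Original leaves: [90, 11, 10, 12, 34, 70]
Target new root: 831
Try each candidate change and compute the resulting root:
Candidate A: set leaf[1] = 91 -> leaves = [90, 91, 10, 12, 34, 70]
  L0: [90, 91, 10, 12, 34, 70]
  L1: h(90,91)=(90*31+91)%997=887 h(10,12)=(10*31+12)%997=322 h(34,70)=(34*31+70)%997=127 -> [887, 322, 127]
  L2: h(887,322)=(887*31+322)%997=900 h(127,127)=(127*31+127)%997=76 -> [900, 76]
  L3: h(900,76)=(900*31+76)%997=60 -> [60]
  root = 60 != target 831
Candidate B: set leaf[4] = 57 -> leaves = [90, 11, 10, 12, 57, 70]
  L0: [90, 11, 10, 12, 57, 70]
  L1: h(90,11)=(90*31+11)%997=807 h(10,12)=(10*31+12)%997=322 h(57,70)=(57*31+70)%997=840 -> [807, 322, 840]
  L2: h(807,322)=(807*31+322)%997=414 h(840,840)=(840*31+840)%997=958 -> [414, 958]
  L3: h(414,958)=(414*31+958)%997=831 -> [831]
  root = 831 == target 831  ** MATCH **
Candidate C: set leaf[2] = 77 -> leaves = [90, 11, 77, 12, 34, 70]
  L0: [90, 11, 77, 12, 34, 70]
  L1: h(90,11)=(90*31+11)%997=807 h(77,12)=(77*31+12)%997=405 h(34,70)=(34*31+70)%997=127 -> [807, 405, 127]
  L2: h(807,405)=(807*31+405)%997=497 h(127,127)=(127*31+127)%997=76 -> [497, 76]
  L3: h(497,76)=(497*31+76)%997=528 -> [528]
  root = 528 != target 831
Candidate B produces the target root.

Answer: B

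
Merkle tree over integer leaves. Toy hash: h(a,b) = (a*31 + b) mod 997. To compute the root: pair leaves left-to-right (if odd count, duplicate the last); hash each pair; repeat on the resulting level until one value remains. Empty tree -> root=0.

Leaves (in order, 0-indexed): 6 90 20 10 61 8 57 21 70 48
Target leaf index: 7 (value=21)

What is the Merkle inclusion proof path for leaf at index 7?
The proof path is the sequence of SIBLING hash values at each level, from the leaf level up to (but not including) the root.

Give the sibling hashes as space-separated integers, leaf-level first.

Answer: 57 902 213 66

Derivation:
L0 (leaves): [6, 90, 20, 10, 61, 8, 57, 21, 70, 48], target index=7
L1: h(6,90)=(6*31+90)%997=276 [pair 0] h(20,10)=(20*31+10)%997=630 [pair 1] h(61,8)=(61*31+8)%997=902 [pair 2] h(57,21)=(57*31+21)%997=791 [pair 3] h(70,48)=(70*31+48)%997=224 [pair 4] -> [276, 630, 902, 791, 224]
  Sibling for proof at L0: 57
L2: h(276,630)=(276*31+630)%997=213 [pair 0] h(902,791)=(902*31+791)%997=837 [pair 1] h(224,224)=(224*31+224)%997=189 [pair 2] -> [213, 837, 189]
  Sibling for proof at L1: 902
L3: h(213,837)=(213*31+837)%997=461 [pair 0] h(189,189)=(189*31+189)%997=66 [pair 1] -> [461, 66]
  Sibling for proof at L2: 213
L4: h(461,66)=(461*31+66)%997=399 [pair 0] -> [399]
  Sibling for proof at L3: 66
Root: 399
Proof path (sibling hashes from leaf to root): [57, 902, 213, 66]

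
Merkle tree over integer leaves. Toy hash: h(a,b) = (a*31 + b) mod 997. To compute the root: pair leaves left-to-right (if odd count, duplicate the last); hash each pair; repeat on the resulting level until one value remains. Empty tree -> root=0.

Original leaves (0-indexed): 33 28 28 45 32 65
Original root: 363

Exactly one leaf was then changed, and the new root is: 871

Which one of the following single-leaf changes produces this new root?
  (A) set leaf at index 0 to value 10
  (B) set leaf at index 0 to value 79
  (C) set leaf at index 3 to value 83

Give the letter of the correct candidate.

Answer: B

Derivation:
Original leaves: [33, 28, 28, 45, 32, 65]
Target new root: 871
Try each candidate change and compute the resulting root:
Candidate A: set leaf[0] = 10 -> leaves = [10, 28, 28, 45, 32, 65]
  L0: [10, 28, 28, 45, 32, 65]
  L1: h(10,28)=(10*31+28)%997=338 h(28,45)=(28*31+45)%997=913 h(32,65)=(32*31+65)%997=60 -> [338, 913, 60]
  L2: h(338,913)=(338*31+913)%997=424 h(60,60)=(60*31+60)%997=923 -> [424, 923]
  L3: h(424,923)=(424*31+923)%997=109 -> [109]
  root = 109 != target 871
Candidate B: set leaf[0] = 79 -> leaves = [79, 28, 28, 45, 32, 65]
  L0: [79, 28, 28, 45, 32, 65]
  L1: h(79,28)=(79*31+28)%997=483 h(28,45)=(28*31+45)%997=913 h(32,65)=(32*31+65)%997=60 -> [483, 913, 60]
  L2: h(483,913)=(483*31+913)%997=931 h(60,60)=(60*31+60)%997=923 -> [931, 923]
  L3: h(931,923)=(931*31+923)%997=871 -> [871]
  root = 871 == target 871  ** MATCH **
Candidate C: set leaf[3] = 83 -> leaves = [33, 28, 28, 83, 32, 65]
  L0: [33, 28, 28, 83, 32, 65]
  L1: h(33,28)=(33*31+28)%997=54 h(28,83)=(28*31+83)%997=951 h(32,65)=(32*31+65)%997=60 -> [54, 951, 60]
  L2: h(54,951)=(54*31+951)%997=631 h(60,60)=(60*31+60)%997=923 -> [631, 923]
  L3: h(631,923)=(631*31+923)%997=544 -> [544]
  root = 544 != target 871
Candidate B produces the target root.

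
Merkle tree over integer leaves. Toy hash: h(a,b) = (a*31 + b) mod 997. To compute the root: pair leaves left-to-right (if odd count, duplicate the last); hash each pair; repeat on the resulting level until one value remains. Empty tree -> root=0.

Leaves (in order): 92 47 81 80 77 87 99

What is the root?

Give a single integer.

Answer: 984

Derivation:
L0: [92, 47, 81, 80, 77, 87, 99]
L1: h(92,47)=(92*31+47)%997=905 h(81,80)=(81*31+80)%997=597 h(77,87)=(77*31+87)%997=480 h(99,99)=(99*31+99)%997=177 -> [905, 597, 480, 177]
L2: h(905,597)=(905*31+597)%997=736 h(480,177)=(480*31+177)%997=102 -> [736, 102]
L3: h(736,102)=(736*31+102)%997=984 -> [984]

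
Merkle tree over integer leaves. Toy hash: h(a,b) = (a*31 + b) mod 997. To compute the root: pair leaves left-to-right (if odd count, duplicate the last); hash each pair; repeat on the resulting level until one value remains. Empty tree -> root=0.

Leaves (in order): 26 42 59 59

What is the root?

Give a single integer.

Answer: 260

Derivation:
L0: [26, 42, 59, 59]
L1: h(26,42)=(26*31+42)%997=848 h(59,59)=(59*31+59)%997=891 -> [848, 891]
L2: h(848,891)=(848*31+891)%997=260 -> [260]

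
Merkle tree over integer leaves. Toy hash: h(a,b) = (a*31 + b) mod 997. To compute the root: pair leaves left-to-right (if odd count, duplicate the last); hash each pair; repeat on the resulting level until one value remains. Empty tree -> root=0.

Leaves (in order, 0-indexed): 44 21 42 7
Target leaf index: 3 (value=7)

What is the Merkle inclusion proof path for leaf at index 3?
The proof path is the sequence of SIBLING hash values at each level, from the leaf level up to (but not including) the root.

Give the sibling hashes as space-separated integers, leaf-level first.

L0 (leaves): [44, 21, 42, 7], target index=3
L1: h(44,21)=(44*31+21)%997=388 [pair 0] h(42,7)=(42*31+7)%997=312 [pair 1] -> [388, 312]
  Sibling for proof at L0: 42
L2: h(388,312)=(388*31+312)%997=376 [pair 0] -> [376]
  Sibling for proof at L1: 388
Root: 376
Proof path (sibling hashes from leaf to root): [42, 388]

Answer: 42 388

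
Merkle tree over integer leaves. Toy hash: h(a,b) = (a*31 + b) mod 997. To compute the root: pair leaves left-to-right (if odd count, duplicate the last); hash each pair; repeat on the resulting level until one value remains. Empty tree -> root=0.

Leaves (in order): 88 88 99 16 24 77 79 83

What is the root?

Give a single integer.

L0: [88, 88, 99, 16, 24, 77, 79, 83]
L1: h(88,88)=(88*31+88)%997=822 h(99,16)=(99*31+16)%997=94 h(24,77)=(24*31+77)%997=821 h(79,83)=(79*31+83)%997=538 -> [822, 94, 821, 538]
L2: h(822,94)=(822*31+94)%997=651 h(821,538)=(821*31+538)%997=67 -> [651, 67]
L3: h(651,67)=(651*31+67)%997=308 -> [308]

Answer: 308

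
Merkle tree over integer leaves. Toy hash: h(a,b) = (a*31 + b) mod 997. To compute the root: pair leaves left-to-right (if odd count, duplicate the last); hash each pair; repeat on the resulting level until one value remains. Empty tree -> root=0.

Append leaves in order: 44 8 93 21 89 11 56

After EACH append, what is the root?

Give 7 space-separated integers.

After append 44 (leaves=[44]):
  L0: [44]
  root=44
After append 8 (leaves=[44, 8]):
  L0: [44, 8]
  L1: h(44,8)=(44*31+8)%997=375 -> [375]
  root=375
After append 93 (leaves=[44, 8, 93]):
  L0: [44, 8, 93]
  L1: h(44,8)=(44*31+8)%997=375 h(93,93)=(93*31+93)%997=982 -> [375, 982]
  L2: h(375,982)=(375*31+982)%997=643 -> [643]
  root=643
After append 21 (leaves=[44, 8, 93, 21]):
  L0: [44, 8, 93, 21]
  L1: h(44,8)=(44*31+8)%997=375 h(93,21)=(93*31+21)%997=910 -> [375, 910]
  L2: h(375,910)=(375*31+910)%997=571 -> [571]
  root=571
After append 89 (leaves=[44, 8, 93, 21, 89]):
  L0: [44, 8, 93, 21, 89]
  L1: h(44,8)=(44*31+8)%997=375 h(93,21)=(93*31+21)%997=910 h(89,89)=(89*31+89)%997=854 -> [375, 910, 854]
  L2: h(375,910)=(375*31+910)%997=571 h(854,854)=(854*31+854)%997=409 -> [571, 409]
  L3: h(571,409)=(571*31+409)%997=164 -> [164]
  root=164
After append 11 (leaves=[44, 8, 93, 21, 89, 11]):
  L0: [44, 8, 93, 21, 89, 11]
  L1: h(44,8)=(44*31+8)%997=375 h(93,21)=(93*31+21)%997=910 h(89,11)=(89*31+11)%997=776 -> [375, 910, 776]
  L2: h(375,910)=(375*31+910)%997=571 h(776,776)=(776*31+776)%997=904 -> [571, 904]
  L3: h(571,904)=(571*31+904)%997=659 -> [659]
  root=659
After append 56 (leaves=[44, 8, 93, 21, 89, 11, 56]):
  L0: [44, 8, 93, 21, 89, 11, 56]
  L1: h(44,8)=(44*31+8)%997=375 h(93,21)=(93*31+21)%997=910 h(89,11)=(89*31+11)%997=776 h(56,56)=(56*31+56)%997=795 -> [375, 910, 776, 795]
  L2: h(375,910)=(375*31+910)%997=571 h(776,795)=(776*31+795)%997=923 -> [571, 923]
  L3: h(571,923)=(571*31+923)%997=678 -> [678]
  root=678

Answer: 44 375 643 571 164 659 678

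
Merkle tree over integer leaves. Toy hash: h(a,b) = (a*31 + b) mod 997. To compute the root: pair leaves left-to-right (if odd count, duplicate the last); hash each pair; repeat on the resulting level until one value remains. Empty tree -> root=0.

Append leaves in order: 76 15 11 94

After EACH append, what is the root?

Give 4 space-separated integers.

Answer: 76 377 75 158

Derivation:
After append 76 (leaves=[76]):
  L0: [76]
  root=76
After append 15 (leaves=[76, 15]):
  L0: [76, 15]
  L1: h(76,15)=(76*31+15)%997=377 -> [377]
  root=377
After append 11 (leaves=[76, 15, 11]):
  L0: [76, 15, 11]
  L1: h(76,15)=(76*31+15)%997=377 h(11,11)=(11*31+11)%997=352 -> [377, 352]
  L2: h(377,352)=(377*31+352)%997=75 -> [75]
  root=75
After append 94 (leaves=[76, 15, 11, 94]):
  L0: [76, 15, 11, 94]
  L1: h(76,15)=(76*31+15)%997=377 h(11,94)=(11*31+94)%997=435 -> [377, 435]
  L2: h(377,435)=(377*31+435)%997=158 -> [158]
  root=158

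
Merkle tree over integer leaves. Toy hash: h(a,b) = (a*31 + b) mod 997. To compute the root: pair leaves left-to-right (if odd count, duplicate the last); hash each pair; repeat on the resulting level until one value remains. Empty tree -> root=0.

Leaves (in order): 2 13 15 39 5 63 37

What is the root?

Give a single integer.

L0: [2, 13, 15, 39, 5, 63, 37]
L1: h(2,13)=(2*31+13)%997=75 h(15,39)=(15*31+39)%997=504 h(5,63)=(5*31+63)%997=218 h(37,37)=(37*31+37)%997=187 -> [75, 504, 218, 187]
L2: h(75,504)=(75*31+504)%997=835 h(218,187)=(218*31+187)%997=963 -> [835, 963]
L3: h(835,963)=(835*31+963)%997=926 -> [926]

Answer: 926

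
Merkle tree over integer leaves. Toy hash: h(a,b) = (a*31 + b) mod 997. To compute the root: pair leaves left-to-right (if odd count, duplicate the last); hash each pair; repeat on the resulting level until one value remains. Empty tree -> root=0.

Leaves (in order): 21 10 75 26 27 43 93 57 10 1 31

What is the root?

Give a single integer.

Answer: 132

Derivation:
L0: [21, 10, 75, 26, 27, 43, 93, 57, 10, 1, 31]
L1: h(21,10)=(21*31+10)%997=661 h(75,26)=(75*31+26)%997=357 h(27,43)=(27*31+43)%997=880 h(93,57)=(93*31+57)%997=946 h(10,1)=(10*31+1)%997=311 h(31,31)=(31*31+31)%997=992 -> [661, 357, 880, 946, 311, 992]
L2: h(661,357)=(661*31+357)%997=908 h(880,946)=(880*31+946)%997=310 h(311,992)=(311*31+992)%997=663 -> [908, 310, 663]
L3: h(908,310)=(908*31+310)%997=542 h(663,663)=(663*31+663)%997=279 -> [542, 279]
L4: h(542,279)=(542*31+279)%997=132 -> [132]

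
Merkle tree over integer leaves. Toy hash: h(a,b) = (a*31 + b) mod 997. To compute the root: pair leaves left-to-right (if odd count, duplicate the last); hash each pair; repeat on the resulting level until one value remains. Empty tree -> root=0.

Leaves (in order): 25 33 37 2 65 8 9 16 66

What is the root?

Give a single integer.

L0: [25, 33, 37, 2, 65, 8, 9, 16, 66]
L1: h(25,33)=(25*31+33)%997=808 h(37,2)=(37*31+2)%997=152 h(65,8)=(65*31+8)%997=29 h(9,16)=(9*31+16)%997=295 h(66,66)=(66*31+66)%997=118 -> [808, 152, 29, 295, 118]
L2: h(808,152)=(808*31+152)%997=275 h(29,295)=(29*31+295)%997=197 h(118,118)=(118*31+118)%997=785 -> [275, 197, 785]
L3: h(275,197)=(275*31+197)%997=746 h(785,785)=(785*31+785)%997=195 -> [746, 195]
L4: h(746,195)=(746*31+195)%997=390 -> [390]

Answer: 390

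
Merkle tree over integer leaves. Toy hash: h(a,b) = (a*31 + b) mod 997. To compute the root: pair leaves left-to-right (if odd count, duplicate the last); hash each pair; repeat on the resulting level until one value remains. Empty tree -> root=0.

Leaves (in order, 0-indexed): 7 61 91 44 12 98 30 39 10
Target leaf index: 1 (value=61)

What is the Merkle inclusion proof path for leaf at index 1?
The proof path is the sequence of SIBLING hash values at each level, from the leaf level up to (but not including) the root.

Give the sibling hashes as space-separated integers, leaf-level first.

Answer: 7 871 584 664

Derivation:
L0 (leaves): [7, 61, 91, 44, 12, 98, 30, 39, 10], target index=1
L1: h(7,61)=(7*31+61)%997=278 [pair 0] h(91,44)=(91*31+44)%997=871 [pair 1] h(12,98)=(12*31+98)%997=470 [pair 2] h(30,39)=(30*31+39)%997=969 [pair 3] h(10,10)=(10*31+10)%997=320 [pair 4] -> [278, 871, 470, 969, 320]
  Sibling for proof at L0: 7
L2: h(278,871)=(278*31+871)%997=516 [pair 0] h(470,969)=(470*31+969)%997=584 [pair 1] h(320,320)=(320*31+320)%997=270 [pair 2] -> [516, 584, 270]
  Sibling for proof at L1: 871
L3: h(516,584)=(516*31+584)%997=628 [pair 0] h(270,270)=(270*31+270)%997=664 [pair 1] -> [628, 664]
  Sibling for proof at L2: 584
L4: h(628,664)=(628*31+664)%997=192 [pair 0] -> [192]
  Sibling for proof at L3: 664
Root: 192
Proof path (sibling hashes from leaf to root): [7, 871, 584, 664]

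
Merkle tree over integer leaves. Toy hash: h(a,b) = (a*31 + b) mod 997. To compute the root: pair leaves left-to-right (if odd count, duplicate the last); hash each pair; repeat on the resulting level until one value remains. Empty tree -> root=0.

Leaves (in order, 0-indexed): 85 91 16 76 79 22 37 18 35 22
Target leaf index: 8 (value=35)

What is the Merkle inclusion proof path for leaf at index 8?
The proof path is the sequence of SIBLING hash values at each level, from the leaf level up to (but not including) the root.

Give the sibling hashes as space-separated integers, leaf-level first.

Answer: 22 110 529 353

Derivation:
L0 (leaves): [85, 91, 16, 76, 79, 22, 37, 18, 35, 22], target index=8
L1: h(85,91)=(85*31+91)%997=732 [pair 0] h(16,76)=(16*31+76)%997=572 [pair 1] h(79,22)=(79*31+22)%997=477 [pair 2] h(37,18)=(37*31+18)%997=168 [pair 3] h(35,22)=(35*31+22)%997=110 [pair 4] -> [732, 572, 477, 168, 110]
  Sibling for proof at L0: 22
L2: h(732,572)=(732*31+572)%997=333 [pair 0] h(477,168)=(477*31+168)%997=0 [pair 1] h(110,110)=(110*31+110)%997=529 [pair 2] -> [333, 0, 529]
  Sibling for proof at L1: 110
L3: h(333,0)=(333*31+0)%997=353 [pair 0] h(529,529)=(529*31+529)%997=976 [pair 1] -> [353, 976]
  Sibling for proof at L2: 529
L4: h(353,976)=(353*31+976)%997=952 [pair 0] -> [952]
  Sibling for proof at L3: 353
Root: 952
Proof path (sibling hashes from leaf to root): [22, 110, 529, 353]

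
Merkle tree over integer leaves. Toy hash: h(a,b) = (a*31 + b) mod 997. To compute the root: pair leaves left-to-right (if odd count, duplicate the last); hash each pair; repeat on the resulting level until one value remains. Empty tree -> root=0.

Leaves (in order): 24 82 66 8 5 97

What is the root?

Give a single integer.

L0: [24, 82, 66, 8, 5, 97]
L1: h(24,82)=(24*31+82)%997=826 h(66,8)=(66*31+8)%997=60 h(5,97)=(5*31+97)%997=252 -> [826, 60, 252]
L2: h(826,60)=(826*31+60)%997=741 h(252,252)=(252*31+252)%997=88 -> [741, 88]
L3: h(741,88)=(741*31+88)%997=128 -> [128]

Answer: 128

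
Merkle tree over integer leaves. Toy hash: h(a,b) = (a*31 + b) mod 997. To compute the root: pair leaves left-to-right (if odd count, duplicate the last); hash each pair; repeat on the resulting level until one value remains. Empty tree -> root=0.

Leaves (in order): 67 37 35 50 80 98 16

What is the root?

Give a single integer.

L0: [67, 37, 35, 50, 80, 98, 16]
L1: h(67,37)=(67*31+37)%997=120 h(35,50)=(35*31+50)%997=138 h(80,98)=(80*31+98)%997=584 h(16,16)=(16*31+16)%997=512 -> [120, 138, 584, 512]
L2: h(120,138)=(120*31+138)%997=867 h(584,512)=(584*31+512)%997=670 -> [867, 670]
L3: h(867,670)=(867*31+670)%997=628 -> [628]

Answer: 628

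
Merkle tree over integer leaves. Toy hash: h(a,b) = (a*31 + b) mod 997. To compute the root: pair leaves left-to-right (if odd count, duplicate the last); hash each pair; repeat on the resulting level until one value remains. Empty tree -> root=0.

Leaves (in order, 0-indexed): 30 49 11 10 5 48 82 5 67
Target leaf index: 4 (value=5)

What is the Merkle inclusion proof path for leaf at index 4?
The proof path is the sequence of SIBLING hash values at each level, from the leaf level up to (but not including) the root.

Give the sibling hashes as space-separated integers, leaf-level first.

Answer: 48 553 790 62

Derivation:
L0 (leaves): [30, 49, 11, 10, 5, 48, 82, 5, 67], target index=4
L1: h(30,49)=(30*31+49)%997=979 [pair 0] h(11,10)=(11*31+10)%997=351 [pair 1] h(5,48)=(5*31+48)%997=203 [pair 2] h(82,5)=(82*31+5)%997=553 [pair 3] h(67,67)=(67*31+67)%997=150 [pair 4] -> [979, 351, 203, 553, 150]
  Sibling for proof at L0: 48
L2: h(979,351)=(979*31+351)%997=790 [pair 0] h(203,553)=(203*31+553)%997=864 [pair 1] h(150,150)=(150*31+150)%997=812 [pair 2] -> [790, 864, 812]
  Sibling for proof at L1: 553
L3: h(790,864)=(790*31+864)%997=429 [pair 0] h(812,812)=(812*31+812)%997=62 [pair 1] -> [429, 62]
  Sibling for proof at L2: 790
L4: h(429,62)=(429*31+62)%997=400 [pair 0] -> [400]
  Sibling for proof at L3: 62
Root: 400
Proof path (sibling hashes from leaf to root): [48, 553, 790, 62]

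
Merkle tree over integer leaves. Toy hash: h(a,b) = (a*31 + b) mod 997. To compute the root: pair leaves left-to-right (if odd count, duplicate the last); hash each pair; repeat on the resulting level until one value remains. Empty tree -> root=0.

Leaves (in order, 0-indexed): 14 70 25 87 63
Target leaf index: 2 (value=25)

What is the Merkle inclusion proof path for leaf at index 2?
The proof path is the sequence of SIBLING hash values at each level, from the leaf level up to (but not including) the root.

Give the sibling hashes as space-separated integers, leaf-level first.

Answer: 87 504 704

Derivation:
L0 (leaves): [14, 70, 25, 87, 63], target index=2
L1: h(14,70)=(14*31+70)%997=504 [pair 0] h(25,87)=(25*31+87)%997=862 [pair 1] h(63,63)=(63*31+63)%997=22 [pair 2] -> [504, 862, 22]
  Sibling for proof at L0: 87
L2: h(504,862)=(504*31+862)%997=534 [pair 0] h(22,22)=(22*31+22)%997=704 [pair 1] -> [534, 704]
  Sibling for proof at L1: 504
L3: h(534,704)=(534*31+704)%997=309 [pair 0] -> [309]
  Sibling for proof at L2: 704
Root: 309
Proof path (sibling hashes from leaf to root): [87, 504, 704]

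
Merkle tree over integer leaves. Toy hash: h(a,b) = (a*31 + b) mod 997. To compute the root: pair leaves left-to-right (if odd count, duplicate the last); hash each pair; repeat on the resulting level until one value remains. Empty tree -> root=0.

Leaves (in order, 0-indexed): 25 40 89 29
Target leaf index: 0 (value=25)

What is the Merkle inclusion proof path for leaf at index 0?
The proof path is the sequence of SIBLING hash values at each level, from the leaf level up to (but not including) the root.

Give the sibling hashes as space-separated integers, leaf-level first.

Answer: 40 794

Derivation:
L0 (leaves): [25, 40, 89, 29], target index=0
L1: h(25,40)=(25*31+40)%997=815 [pair 0] h(89,29)=(89*31+29)%997=794 [pair 1] -> [815, 794]
  Sibling for proof at L0: 40
L2: h(815,794)=(815*31+794)%997=137 [pair 0] -> [137]
  Sibling for proof at L1: 794
Root: 137
Proof path (sibling hashes from leaf to root): [40, 794]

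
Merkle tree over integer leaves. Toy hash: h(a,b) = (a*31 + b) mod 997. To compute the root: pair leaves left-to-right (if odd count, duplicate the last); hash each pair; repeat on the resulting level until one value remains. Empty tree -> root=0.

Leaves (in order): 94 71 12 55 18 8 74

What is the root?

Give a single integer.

Answer: 466

Derivation:
L0: [94, 71, 12, 55, 18, 8, 74]
L1: h(94,71)=(94*31+71)%997=991 h(12,55)=(12*31+55)%997=427 h(18,8)=(18*31+8)%997=566 h(74,74)=(74*31+74)%997=374 -> [991, 427, 566, 374]
L2: h(991,427)=(991*31+427)%997=241 h(566,374)=(566*31+374)%997=971 -> [241, 971]
L3: h(241,971)=(241*31+971)%997=466 -> [466]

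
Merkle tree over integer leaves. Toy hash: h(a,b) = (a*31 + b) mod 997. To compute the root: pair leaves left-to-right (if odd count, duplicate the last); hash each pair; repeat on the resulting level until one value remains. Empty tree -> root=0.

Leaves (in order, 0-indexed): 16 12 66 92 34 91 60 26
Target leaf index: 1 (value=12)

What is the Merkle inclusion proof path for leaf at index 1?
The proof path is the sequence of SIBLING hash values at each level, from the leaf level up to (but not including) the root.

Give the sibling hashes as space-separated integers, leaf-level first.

Answer: 16 144 492

Derivation:
L0 (leaves): [16, 12, 66, 92, 34, 91, 60, 26], target index=1
L1: h(16,12)=(16*31+12)%997=508 [pair 0] h(66,92)=(66*31+92)%997=144 [pair 1] h(34,91)=(34*31+91)%997=148 [pair 2] h(60,26)=(60*31+26)%997=889 [pair 3] -> [508, 144, 148, 889]
  Sibling for proof at L0: 16
L2: h(508,144)=(508*31+144)%997=937 [pair 0] h(148,889)=(148*31+889)%997=492 [pair 1] -> [937, 492]
  Sibling for proof at L1: 144
L3: h(937,492)=(937*31+492)%997=626 [pair 0] -> [626]
  Sibling for proof at L2: 492
Root: 626
Proof path (sibling hashes from leaf to root): [16, 144, 492]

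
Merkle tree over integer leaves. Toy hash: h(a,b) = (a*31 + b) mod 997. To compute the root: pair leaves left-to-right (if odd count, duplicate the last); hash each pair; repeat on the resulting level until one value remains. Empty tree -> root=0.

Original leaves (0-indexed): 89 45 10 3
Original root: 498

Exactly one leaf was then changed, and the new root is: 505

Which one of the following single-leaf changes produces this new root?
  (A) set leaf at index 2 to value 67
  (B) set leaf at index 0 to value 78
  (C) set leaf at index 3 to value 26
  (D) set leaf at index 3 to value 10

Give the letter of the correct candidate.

Original leaves: [89, 45, 10, 3]
Target new root: 505
Try each candidate change and compute the resulting root:
Candidate A: set leaf[2] = 67 -> leaves = [89, 45, 67, 3]
  L0: [89, 45, 67, 3]
  L1: h(89,45)=(89*31+45)%997=810 h(67,3)=(67*31+3)%997=86 -> [810, 86]
  L2: h(810,86)=(810*31+86)%997=271 -> [271]
  root = 271 != target 505
Candidate B: set leaf[0] = 78 -> leaves = [78, 45, 10, 3]
  L0: [78, 45, 10, 3]
  L1: h(78,45)=(78*31+45)%997=469 h(10,3)=(10*31+3)%997=313 -> [469, 313]
  L2: h(469,313)=(469*31+313)%997=894 -> [894]
  root = 894 != target 505
Candidate C: set leaf[3] = 26 -> leaves = [89, 45, 10, 26]
  L0: [89, 45, 10, 26]
  L1: h(89,45)=(89*31+45)%997=810 h(10,26)=(10*31+26)%997=336 -> [810, 336]
  L2: h(810,336)=(810*31+336)%997=521 -> [521]
  root = 521 != target 505
Candidate D: set leaf[3] = 10 -> leaves = [89, 45, 10, 10]
  L0: [89, 45, 10, 10]
  L1: h(89,45)=(89*31+45)%997=810 h(10,10)=(10*31+10)%997=320 -> [810, 320]
  L2: h(810,320)=(810*31+320)%997=505 -> [505]
  root = 505 == target 505  ** MATCH **
Candidate D produces the target root.

Answer: D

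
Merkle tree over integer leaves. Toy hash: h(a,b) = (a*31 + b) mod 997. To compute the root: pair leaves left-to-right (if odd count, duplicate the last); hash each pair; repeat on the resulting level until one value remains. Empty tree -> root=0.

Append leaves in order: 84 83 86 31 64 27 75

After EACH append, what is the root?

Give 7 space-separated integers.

Answer: 84 693 307 252 567 380 769

Derivation:
After append 84 (leaves=[84]):
  L0: [84]
  root=84
After append 83 (leaves=[84, 83]):
  L0: [84, 83]
  L1: h(84,83)=(84*31+83)%997=693 -> [693]
  root=693
After append 86 (leaves=[84, 83, 86]):
  L0: [84, 83, 86]
  L1: h(84,83)=(84*31+83)%997=693 h(86,86)=(86*31+86)%997=758 -> [693, 758]
  L2: h(693,758)=(693*31+758)%997=307 -> [307]
  root=307
After append 31 (leaves=[84, 83, 86, 31]):
  L0: [84, 83, 86, 31]
  L1: h(84,83)=(84*31+83)%997=693 h(86,31)=(86*31+31)%997=703 -> [693, 703]
  L2: h(693,703)=(693*31+703)%997=252 -> [252]
  root=252
After append 64 (leaves=[84, 83, 86, 31, 64]):
  L0: [84, 83, 86, 31, 64]
  L1: h(84,83)=(84*31+83)%997=693 h(86,31)=(86*31+31)%997=703 h(64,64)=(64*31+64)%997=54 -> [693, 703, 54]
  L2: h(693,703)=(693*31+703)%997=252 h(54,54)=(54*31+54)%997=731 -> [252, 731]
  L3: h(252,731)=(252*31+731)%997=567 -> [567]
  root=567
After append 27 (leaves=[84, 83, 86, 31, 64, 27]):
  L0: [84, 83, 86, 31, 64, 27]
  L1: h(84,83)=(84*31+83)%997=693 h(86,31)=(86*31+31)%997=703 h(64,27)=(64*31+27)%997=17 -> [693, 703, 17]
  L2: h(693,703)=(693*31+703)%997=252 h(17,17)=(17*31+17)%997=544 -> [252, 544]
  L3: h(252,544)=(252*31+544)%997=380 -> [380]
  root=380
After append 75 (leaves=[84, 83, 86, 31, 64, 27, 75]):
  L0: [84, 83, 86, 31, 64, 27, 75]
  L1: h(84,83)=(84*31+83)%997=693 h(86,31)=(86*31+31)%997=703 h(64,27)=(64*31+27)%997=17 h(75,75)=(75*31+75)%997=406 -> [693, 703, 17, 406]
  L2: h(693,703)=(693*31+703)%997=252 h(17,406)=(17*31+406)%997=933 -> [252, 933]
  L3: h(252,933)=(252*31+933)%997=769 -> [769]
  root=769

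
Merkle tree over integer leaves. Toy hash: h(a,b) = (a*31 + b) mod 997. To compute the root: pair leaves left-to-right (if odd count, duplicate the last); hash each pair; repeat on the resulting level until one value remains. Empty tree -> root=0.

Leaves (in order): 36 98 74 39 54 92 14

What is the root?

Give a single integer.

L0: [36, 98, 74, 39, 54, 92, 14]
L1: h(36,98)=(36*31+98)%997=217 h(74,39)=(74*31+39)%997=339 h(54,92)=(54*31+92)%997=769 h(14,14)=(14*31+14)%997=448 -> [217, 339, 769, 448]
L2: h(217,339)=(217*31+339)%997=87 h(769,448)=(769*31+448)%997=359 -> [87, 359]
L3: h(87,359)=(87*31+359)%997=65 -> [65]

Answer: 65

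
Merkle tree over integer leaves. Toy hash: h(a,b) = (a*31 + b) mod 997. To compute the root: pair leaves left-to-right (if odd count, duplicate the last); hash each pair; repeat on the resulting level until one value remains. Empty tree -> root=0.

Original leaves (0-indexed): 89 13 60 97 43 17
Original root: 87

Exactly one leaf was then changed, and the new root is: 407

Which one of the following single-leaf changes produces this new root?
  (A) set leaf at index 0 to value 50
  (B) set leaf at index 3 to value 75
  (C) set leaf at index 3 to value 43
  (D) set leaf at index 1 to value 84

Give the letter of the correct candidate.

Original leaves: [89, 13, 60, 97, 43, 17]
Target new root: 407
Try each candidate change and compute the resulting root:
Candidate A: set leaf[0] = 50 -> leaves = [50, 13, 60, 97, 43, 17]
  L0: [50, 13, 60, 97, 43, 17]
  L1: h(50,13)=(50*31+13)%997=566 h(60,97)=(60*31+97)%997=960 h(43,17)=(43*31+17)%997=353 -> [566, 960, 353]
  L2: h(566,960)=(566*31+960)%997=560 h(353,353)=(353*31+353)%997=329 -> [560, 329]
  L3: h(560,329)=(560*31+329)%997=740 -> [740]
  root = 740 != target 407
Candidate B: set leaf[3] = 75 -> leaves = [89, 13, 60, 75, 43, 17]
  L0: [89, 13, 60, 75, 43, 17]
  L1: h(89,13)=(89*31+13)%997=778 h(60,75)=(60*31+75)%997=938 h(43,17)=(43*31+17)%997=353 -> [778, 938, 353]
  L2: h(778,938)=(778*31+938)%997=131 h(353,353)=(353*31+353)%997=329 -> [131, 329]
  L3: h(131,329)=(131*31+329)%997=402 -> [402]
  root = 402 != target 407
Candidate C: set leaf[3] = 43 -> leaves = [89, 13, 60, 43, 43, 17]
  L0: [89, 13, 60, 43, 43, 17]
  L1: h(89,13)=(89*31+13)%997=778 h(60,43)=(60*31+43)%997=906 h(43,17)=(43*31+17)%997=353 -> [778, 906, 353]
  L2: h(778,906)=(778*31+906)%997=99 h(353,353)=(353*31+353)%997=329 -> [99, 329]
  L3: h(99,329)=(99*31+329)%997=407 -> [407]
  root = 407 == target 407  ** MATCH **
Candidate D: set leaf[1] = 84 -> leaves = [89, 84, 60, 97, 43, 17]
  L0: [89, 84, 60, 97, 43, 17]
  L1: h(89,84)=(89*31+84)%997=849 h(60,97)=(60*31+97)%997=960 h(43,17)=(43*31+17)%997=353 -> [849, 960, 353]
  L2: h(849,960)=(849*31+960)%997=360 h(353,353)=(353*31+353)%997=329 -> [360, 329]
  L3: h(360,329)=(360*31+329)%997=522 -> [522]
  root = 522 != target 407
Candidate C produces the target root.

Answer: C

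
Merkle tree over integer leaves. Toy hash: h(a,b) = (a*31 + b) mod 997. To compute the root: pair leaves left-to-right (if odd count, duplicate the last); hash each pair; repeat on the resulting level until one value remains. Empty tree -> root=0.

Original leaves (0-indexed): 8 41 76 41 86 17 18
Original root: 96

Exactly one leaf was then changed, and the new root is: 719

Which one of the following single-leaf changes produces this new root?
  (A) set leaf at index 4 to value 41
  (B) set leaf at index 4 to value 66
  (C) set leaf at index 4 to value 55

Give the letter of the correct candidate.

Original leaves: [8, 41, 76, 41, 86, 17, 18]
Target new root: 719
Try each candidate change and compute the resulting root:
Candidate A: set leaf[4] = 41 -> leaves = [8, 41, 76, 41, 41, 17, 18]
  L0: [8, 41, 76, 41, 41, 17, 18]
  L1: h(8,41)=(8*31+41)%997=289 h(76,41)=(76*31+41)%997=403 h(41,17)=(41*31+17)%997=291 h(18,18)=(18*31+18)%997=576 -> [289, 403, 291, 576]
  L2: h(289,403)=(289*31+403)%997=389 h(291,576)=(291*31+576)%997=624 -> [389, 624]
  L3: h(389,624)=(389*31+624)%997=719 -> [719]
  root = 719 == target 719  ** MATCH **
Candidate B: set leaf[4] = 66 -> leaves = [8, 41, 76, 41, 66, 17, 18]
  L0: [8, 41, 76, 41, 66, 17, 18]
  L1: h(8,41)=(8*31+41)%997=289 h(76,41)=(76*31+41)%997=403 h(66,17)=(66*31+17)%997=69 h(18,18)=(18*31+18)%997=576 -> [289, 403, 69, 576]
  L2: h(289,403)=(289*31+403)%997=389 h(69,576)=(69*31+576)%997=721 -> [389, 721]
  L3: h(389,721)=(389*31+721)%997=816 -> [816]
  root = 816 != target 719
Candidate C: set leaf[4] = 55 -> leaves = [8, 41, 76, 41, 55, 17, 18]
  L0: [8, 41, 76, 41, 55, 17, 18]
  L1: h(8,41)=(8*31+41)%997=289 h(76,41)=(76*31+41)%997=403 h(55,17)=(55*31+17)%997=725 h(18,18)=(18*31+18)%997=576 -> [289, 403, 725, 576]
  L2: h(289,403)=(289*31+403)%997=389 h(725,576)=(725*31+576)%997=120 -> [389, 120]
  L3: h(389,120)=(389*31+120)%997=215 -> [215]
  root = 215 != target 719
Candidate A produces the target root.

Answer: A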